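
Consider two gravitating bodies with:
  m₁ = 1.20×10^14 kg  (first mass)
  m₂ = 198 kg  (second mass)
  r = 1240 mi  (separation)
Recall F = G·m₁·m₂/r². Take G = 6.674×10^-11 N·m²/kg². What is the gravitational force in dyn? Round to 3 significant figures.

0.0398 dyn

From Newton's law of gravitation: F = Gm₁m₂/r².
m₁ = 1.20×10^14 kg; m₂ = 198 kg; r = 1240 mi = 1.996×10^6 m; G = 6.674×10^-11 N·m²/kg².
F = 3.982×10^-7 N  (the unit combination reduces to kg·m/s² = N)
3.982×10^-7 N × (1 dyn / 1.000×10^-5 N) = 0.03982 dyn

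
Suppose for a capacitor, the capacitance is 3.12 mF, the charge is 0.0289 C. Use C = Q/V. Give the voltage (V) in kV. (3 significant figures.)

0.00926 kV

Rearranging: V = Q/C.
C = 3.12 mF = 0.003120 F; Q = 0.0289 C.
V = 9.263 V
9.263 V × (1 kV / 1000 V) = 0.009263 kV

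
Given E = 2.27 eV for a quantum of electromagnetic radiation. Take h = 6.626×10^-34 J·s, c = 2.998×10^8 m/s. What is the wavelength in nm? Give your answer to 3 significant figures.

546 nm

Rearranging: λ = hc/E.
E = 2.27 eV = 3.637×10^-19 J; h = 6.626×10^-34 J·s; c = 2.998×10^8 m/s.
λ = 5.462×10^-7 m
5.462×10^-7 m × (1 nm / 1.000×10^-9 m) = 546.2 nm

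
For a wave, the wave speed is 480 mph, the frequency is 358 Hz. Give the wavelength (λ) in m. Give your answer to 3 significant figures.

Rearranging: λ = v/f.
v = 480 mph = 214.6 m/s; f = 358 Hz.
λ = 0.5994 m

0.599 m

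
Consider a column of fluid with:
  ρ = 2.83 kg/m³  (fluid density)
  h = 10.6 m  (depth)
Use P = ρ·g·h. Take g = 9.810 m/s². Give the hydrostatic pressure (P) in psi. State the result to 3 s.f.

Directly: P = ρgh.
ρ = 2.83 kg/m³; h = 10.6 m; g = 9.810 m/s².
P = 294.3 Pa
294.3 Pa × (1 psi / 6895 Pa) = 0.04268 psi

0.0427 psi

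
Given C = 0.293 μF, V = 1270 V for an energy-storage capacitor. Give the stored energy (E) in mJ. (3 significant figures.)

236 mJ

Directly: E = ½CV².
C = 0.293 μF = 2.930×10^-7 F; V = 1270 V.
E = 0.2363 J  (the unit combination reduces to kg·m²/s² = J)
0.2363 J × (1 mJ / 0.001000 J) = 236.3 mJ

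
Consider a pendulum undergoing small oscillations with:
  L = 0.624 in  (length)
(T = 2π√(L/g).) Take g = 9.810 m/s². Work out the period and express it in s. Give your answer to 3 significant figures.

0.253 s

T is given directly by: T = 2π√(L/g).
L = 0.624 in = 0.01585 m; g = 9.810 m/s².
T = 0.2526 s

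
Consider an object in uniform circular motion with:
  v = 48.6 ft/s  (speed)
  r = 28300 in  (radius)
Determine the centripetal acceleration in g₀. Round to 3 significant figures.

a is given directly by: a = v²/r.
v = 48.6 ft/s = 14.81 m/s; r = 28300 in = 718.8 m.
a = 0.3053 m/s²
0.3053 m/s² × (1 g₀ / 9.807 m/s²) = 0.03113 g₀

0.0311 g₀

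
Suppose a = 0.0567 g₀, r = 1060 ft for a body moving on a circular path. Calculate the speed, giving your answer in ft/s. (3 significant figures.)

44.0 ft/s

Rearranging: v = √(a·r).
a = 0.0567 g₀ = 0.5560 m/s²; r = 1060 ft = 323.1 m.
v = 13.40 m/s
13.40 m/s × (1 ft/s / 0.3048 m/s) = 43.97 ft/s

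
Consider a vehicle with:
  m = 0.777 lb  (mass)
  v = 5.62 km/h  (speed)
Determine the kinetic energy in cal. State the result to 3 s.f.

KE is given directly by: KE = ½mv².
m = 0.777 lb = 0.3524 kg; v = 5.62 km/h = 1.561 m/s.
KE = 0.4295 J  (the unit combination reduces to kg·m²/s² = J)
0.4295 J × (1 cal / 4.184 J) = 0.1026 cal

0.103 cal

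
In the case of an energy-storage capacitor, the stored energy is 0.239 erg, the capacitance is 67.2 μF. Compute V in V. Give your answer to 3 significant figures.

Rearranging E = ½C·V² for V: V = √(2E/C).
E = 0.239 erg = 2.390×10^-8 J; C = 67.2 μF = 6.720×10^-5 F.
V = 0.02667 V

0.0267 V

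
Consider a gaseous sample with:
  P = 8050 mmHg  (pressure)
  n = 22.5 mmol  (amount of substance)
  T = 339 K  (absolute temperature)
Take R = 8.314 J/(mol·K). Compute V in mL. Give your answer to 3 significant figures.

59.1 mL

From the ideal-gas law: V = nRT/P.
P = 8050 mmHg = 1.073×10^6 Pa; n = 22.5 mmol = 0.02250 mol; T = 339 K; R = 8.314 J/(mol·K).
V = 5.909×10^-5 m³
5.909×10^-5 m³ × (1 mL / 1.000×10^-6 m³) = 59.09 mL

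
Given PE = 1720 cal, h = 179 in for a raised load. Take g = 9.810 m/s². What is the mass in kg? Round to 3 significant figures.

161 kg

Rearranging PE = m·g·h for m: m = PE/(g·h).
PE = 1720 cal = 7196 J; h = 179 in = 4.547 m; g = 9.810 m/s².
m = 161.3 kg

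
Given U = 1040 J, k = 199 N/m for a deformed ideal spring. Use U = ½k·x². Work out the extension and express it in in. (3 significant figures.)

127 in

Solving U = ½k·x² for x: x = √(2U/k).
U = 1040 J; k = 199 N/m.
x = 3.233 m
3.233 m × (1 in / 0.02540 m) = 127.3 in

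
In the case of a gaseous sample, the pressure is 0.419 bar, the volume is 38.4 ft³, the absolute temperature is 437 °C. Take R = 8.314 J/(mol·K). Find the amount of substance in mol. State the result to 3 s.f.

7.72 mol

From the ideal-gas law: n = PV/(RT).
P = 0.419 bar = 41900 Pa; V = 38.4 ft³ = 1.087 m³; T = 437 °C = 710.1 K; R = 8.314 J/(mol·K).
n = 7.717 mol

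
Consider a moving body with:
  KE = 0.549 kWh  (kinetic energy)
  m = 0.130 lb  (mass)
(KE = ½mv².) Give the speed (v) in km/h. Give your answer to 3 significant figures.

29500 km/h

Solving KE = ½mv² for v: v = √(2·KE/m).
KE = 0.549 kWh = 1.976×10^6 J; m = 0.130 lb = 0.05897 kg.
v = 8187 m/s
8187 m/s × (1 km/h / 0.2778 m/s) = 29475 km/h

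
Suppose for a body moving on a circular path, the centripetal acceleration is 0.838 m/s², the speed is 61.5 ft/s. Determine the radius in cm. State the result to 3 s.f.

41900 cm

Rearranging: r = v²/a.
a = 0.838 m/s²; v = 61.5 ft/s = 18.75 m/s.
r = 419.3 m
419.3 m × (1 cm / 0.01000 m) = 41931 cm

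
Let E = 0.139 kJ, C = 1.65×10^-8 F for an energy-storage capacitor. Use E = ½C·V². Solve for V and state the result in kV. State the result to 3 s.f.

130 kV

Rearranging: V = √(2E/C).
E = 0.139 kJ = 139.0 J; C = 1.65×10^-8 F.
V = 1.298×10^5 V
1.298×10^5 V × (1 kV / 1000 V) = 129.8 kV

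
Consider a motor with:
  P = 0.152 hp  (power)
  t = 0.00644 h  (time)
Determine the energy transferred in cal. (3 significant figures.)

628 cal

Rearranging P = W/t for W: W = P·t.
P = 0.152 hp = 113.3 W; t = 0.00644 h = 23.18 s.
W = 2628 J  (the unit combination reduces to kg·m²/s² = J)
2628 J × (1 cal / 4.184 J) = 628.1 cal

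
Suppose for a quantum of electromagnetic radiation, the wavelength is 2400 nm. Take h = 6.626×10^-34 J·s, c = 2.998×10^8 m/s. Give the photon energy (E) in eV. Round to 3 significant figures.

E is given directly by: E = hc/λ.
λ = 2400 nm = 2.400×10^-6 m; h = 6.626×10^-34 J·s; c = 2.998×10^8 m/s.
E = 8.277×10^-20 J
8.277×10^-20 J × (1 eV / 1.602×10^-19 J) = 0.5166 eV

0.517 eV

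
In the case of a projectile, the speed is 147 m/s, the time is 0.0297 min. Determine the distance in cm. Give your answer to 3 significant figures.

Solving v = d/t for d: d = v·t.
v = 147 m/s; t = 0.0297 min = 1.782 s.
d = 262.0 m
262.0 m × (1 cm / 0.01000 m) = 26195 cm

26200 cm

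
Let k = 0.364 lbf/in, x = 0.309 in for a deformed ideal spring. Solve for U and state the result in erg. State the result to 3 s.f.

19600 erg

U is given directly by: U = ½kx².
k = 0.364 lbf/in = 63.75 N/m; x = 0.309 in = 0.007849 m.
U = 0.001963 J
0.001963 J × (1 erg / 1.000×10^-7 J) = 19634 erg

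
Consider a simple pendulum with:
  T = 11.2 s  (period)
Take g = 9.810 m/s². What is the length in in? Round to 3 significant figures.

Rearranging T = 2π√(L/g) for L: L = g·(T/2π)².
T = 11.2 s; g = 9.810 m/s².
L = 31.17 m
31.17 m × (1 in / 0.02540 m) = 1227 in

1230 in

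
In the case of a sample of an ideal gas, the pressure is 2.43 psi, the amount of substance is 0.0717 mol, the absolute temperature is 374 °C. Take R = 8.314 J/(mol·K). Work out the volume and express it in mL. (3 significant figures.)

Solving PV = nRT for V: V = nRT/P.
P = 2.43 psi = 16754 Pa; n = 0.0717 mol; T = 374 °C = 647.1 K; R = 8.314 J/(mol·K).
V = 0.02303 m³
0.02303 m³ × (1 mL / 1.000×10^-6 m³) = 23025 mL

23000 mL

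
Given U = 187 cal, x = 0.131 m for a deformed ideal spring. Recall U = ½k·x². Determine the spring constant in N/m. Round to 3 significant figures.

Rearranging U = ½k·x² for k: k = 2U/x².
U = 187 cal = 782.4 J; x = 0.131 m.
k = 91184 N/m

91200 N/m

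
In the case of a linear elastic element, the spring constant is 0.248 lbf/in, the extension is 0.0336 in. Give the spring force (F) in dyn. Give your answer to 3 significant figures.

3710 dyn

From Hooke's law: F = kx.
k = 0.248 lbf/in = 43.43 N/m; x = 0.0336 in = 8.534×10^-4 m.
F = 0.03707 N
0.03707 N × (1 dyn / 1.000×10^-5 N) = 3707 dyn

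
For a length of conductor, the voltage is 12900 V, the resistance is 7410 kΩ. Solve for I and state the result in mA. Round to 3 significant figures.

1.74 mA

Solving V = I·R for I: I = V/R.
V = 12900 V; R = 7410 kΩ = 7.410×10^6 Ω.
I = 0.001741 A
0.001741 A × (1 mA / 0.001000 A) = 1.741 mA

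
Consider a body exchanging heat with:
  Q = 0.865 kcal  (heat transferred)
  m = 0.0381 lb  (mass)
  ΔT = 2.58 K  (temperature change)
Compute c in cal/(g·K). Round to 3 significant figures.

Rearranging Q = m·c·ΔT for c: c = Q/(m·ΔT).
Q = 0.865 kcal = 3619 J; m = 0.0381 lb = 0.01728 kg; ΔT = 2.58 K.
c = 81170 J/(kg·K)
81170 J/(kg·K) × (1 cal/(g·K) / 4184 J/(kg·K)) = 19.40 cal/(g·K)

19.4 cal/(g·K)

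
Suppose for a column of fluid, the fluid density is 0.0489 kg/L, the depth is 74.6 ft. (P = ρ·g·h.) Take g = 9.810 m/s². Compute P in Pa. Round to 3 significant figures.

P is given directly by: P = ρgh.
ρ = 0.0489 kg/L = 48.90 kg/m³; h = 74.6 ft = 22.74 m; g = 9.810 m/s².
P = 10908 Pa

10900 Pa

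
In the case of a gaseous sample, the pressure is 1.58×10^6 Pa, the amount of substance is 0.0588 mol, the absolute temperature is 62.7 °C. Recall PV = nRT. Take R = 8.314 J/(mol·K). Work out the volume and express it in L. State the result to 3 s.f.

From the ideal-gas law: V = nRT/P.
P = 1.58×10^6 Pa; n = 0.0588 mol; T = 62.7 °C = 335.8 K; R = 8.314 J/(mol·K).
V = 1.039×10^-4 m³
1.039×10^-4 m³ × (1 L / 0.001000 m³) = 0.1039 L

0.104 L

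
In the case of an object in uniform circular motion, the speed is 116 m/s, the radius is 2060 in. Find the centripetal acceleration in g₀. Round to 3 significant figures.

Directly: a = v²/r.
v = 116 m/s; r = 2060 in = 52.32 m.
a = 257.2 m/s²
257.2 m/s² × (1 g₀ / 9.807 m/s²) = 26.22 g₀

26.2 g₀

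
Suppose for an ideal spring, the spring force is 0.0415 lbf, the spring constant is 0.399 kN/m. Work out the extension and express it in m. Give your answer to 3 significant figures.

4.63×10^-4 m

From Hooke's law: x = F/k.
F = 0.0415 lbf = 0.1846 N; k = 0.399 kN/m = 399.0 N/m.
x = 4.627×10^-4 m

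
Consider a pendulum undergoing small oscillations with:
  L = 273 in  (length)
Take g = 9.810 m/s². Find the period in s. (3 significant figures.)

T is given directly by: T = 2π√(L/g).
L = 273 in = 6.934 m; g = 9.810 m/s².
T = 5.283 s

5.28 s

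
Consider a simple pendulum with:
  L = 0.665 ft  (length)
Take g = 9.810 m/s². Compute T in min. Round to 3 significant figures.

0.0151 min

Directly: T = 2π√(L/g).
L = 0.665 ft = 0.2027 m; g = 9.810 m/s².
T = 0.9032 s
0.9032 s × (1 min / 60.00 s) = 0.01505 min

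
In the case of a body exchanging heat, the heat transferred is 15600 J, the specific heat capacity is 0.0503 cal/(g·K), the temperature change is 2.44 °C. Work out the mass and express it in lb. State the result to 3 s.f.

Solving Q = m·c·ΔT for m: m = Q/(c·ΔT).
Q = 15600 J; c = 0.0503 cal/(g·K) = 210.5 J/(kg·K); ΔT = 2.44 °C = 2.440 K.
m = 30.38 kg
30.38 kg × (1 lb / 0.4536 kg) = 66.97 lb

67.0 lb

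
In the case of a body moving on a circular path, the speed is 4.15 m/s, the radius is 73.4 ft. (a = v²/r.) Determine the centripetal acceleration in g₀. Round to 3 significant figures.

0.0785 g₀

a is given directly by: a = v²/r.
v = 4.15 m/s; r = 73.4 ft = 22.37 m.
a = 0.7698 m/s²
0.7698 m/s² × (1 g₀ / 9.807 m/s²) = 0.07850 g₀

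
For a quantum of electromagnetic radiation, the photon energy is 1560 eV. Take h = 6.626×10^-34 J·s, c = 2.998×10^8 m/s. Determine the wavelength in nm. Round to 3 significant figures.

Rearranging: λ = hc/E.
E = 1560 eV = 2.499×10^-16 J; h = 6.626×10^-34 J·s; c = 2.998×10^8 m/s.
λ = 7.948×10^-10 m
7.948×10^-10 m × (1 nm / 1.000×10^-9 m) = 0.7948 nm

0.795 nm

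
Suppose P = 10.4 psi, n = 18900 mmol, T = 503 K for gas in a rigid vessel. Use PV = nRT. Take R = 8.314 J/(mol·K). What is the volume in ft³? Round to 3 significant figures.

From the ideal-gas law: V = nRT/P.
P = 10.4 psi = 71705 Pa; n = 18900 mmol = 18.90 mol; T = 503 K; R = 8.314 J/(mol·K).
V = 1.102 m³
1.102 m³ × (1 ft³ / 0.02832 m³) = 38.93 ft³

38.9 ft³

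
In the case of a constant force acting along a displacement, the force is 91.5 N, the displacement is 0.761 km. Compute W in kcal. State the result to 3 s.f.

W is given directly by: W = F·d.
F = 91.5 N; d = 0.761 km = 761.0 m.
W = 69632 J
69632 J × (1 kcal / 4184 J) = 16.64 kcal

16.6 kcal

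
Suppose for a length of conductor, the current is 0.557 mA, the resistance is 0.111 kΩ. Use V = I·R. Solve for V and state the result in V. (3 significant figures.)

From Ohm's law: V = IR.
I = 0.557 mA = 5.570×10^-4 A; R = 0.111 kΩ = 111.0 Ω.
V = 0.06183 V  (the unit combination reduces to kg·m²/(A·s³) = V)

0.0618 V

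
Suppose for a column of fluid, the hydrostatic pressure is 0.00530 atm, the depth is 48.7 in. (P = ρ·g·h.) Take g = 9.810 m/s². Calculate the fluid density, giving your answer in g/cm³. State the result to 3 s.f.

0.0443 g/cm³

Rearranging P = ρ·g·h for ρ: ρ = P/(g·h).
P = 0.00530 atm = 537.0 Pa; h = 48.7 in = 1.237 m; g = 9.810 m/s².
ρ = 44.25 kg/m³
44.25 kg/m³ × (1 g/cm³ / 1000 kg/m³) = 0.04425 g/cm³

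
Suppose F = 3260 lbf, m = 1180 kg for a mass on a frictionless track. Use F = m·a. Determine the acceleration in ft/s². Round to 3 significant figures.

From Newton's second law: a = F/m.
F = 3260 lbf = 14501 N; m = 1180 kg.
a = 12.29 m/s²
12.29 m/s² × (1 ft/s² / 0.3048 m/s²) = 40.32 ft/s²

40.3 ft/s²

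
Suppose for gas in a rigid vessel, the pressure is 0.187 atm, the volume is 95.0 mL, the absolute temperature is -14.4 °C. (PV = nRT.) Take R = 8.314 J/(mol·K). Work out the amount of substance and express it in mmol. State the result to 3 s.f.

0.837 mmol

From the ideal-gas law: n = PV/(RT).
P = 0.187 atm = 18948 Pa; V = 95.0 mL = 9.500×10^-5 m³; T = -14.4 °C = 258.8 K; R = 8.314 J/(mol·K).
n = 8.367×10^-4 mol
8.367×10^-4 mol × (1 mmol / 0.001000 mol) = 0.8367 mmol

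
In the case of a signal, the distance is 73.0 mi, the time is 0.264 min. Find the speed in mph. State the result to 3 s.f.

16600 mph

v is given directly by: v = d/t.
d = 73.0 mi = 1.175×10^5 m; t = 0.264 min = 15.84 s.
v = 7417 m/s
7417 m/s × (1 mph / 0.4470 m/s) = 16591 mph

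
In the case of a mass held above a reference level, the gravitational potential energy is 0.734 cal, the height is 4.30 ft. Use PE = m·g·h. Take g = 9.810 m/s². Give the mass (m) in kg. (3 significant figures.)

0.239 kg

Rearranging: m = PE/(g·h).
PE = 0.734 cal = 3.071 J; h = 4.30 ft = 1.311 m; g = 9.810 m/s².
m = 0.2389 kg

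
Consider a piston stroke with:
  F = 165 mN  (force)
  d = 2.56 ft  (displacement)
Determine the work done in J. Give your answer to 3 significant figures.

Directly: W = F·d.
F = 165 mN = 0.1650 N; d = 2.56 ft = 0.7803 m.
W = 0.1287 J  (the unit combination reduces to kg·m²/s² = J)

0.129 J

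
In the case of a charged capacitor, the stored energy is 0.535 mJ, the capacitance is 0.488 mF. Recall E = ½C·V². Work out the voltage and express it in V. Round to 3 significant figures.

Rearranging E = ½C·V² for V: V = √(2E/C).
E = 0.535 mJ = 5.350×10^-4 J; C = 0.488 mF = 4.880×10^-4 F.
V = 1.481 V

1.48 V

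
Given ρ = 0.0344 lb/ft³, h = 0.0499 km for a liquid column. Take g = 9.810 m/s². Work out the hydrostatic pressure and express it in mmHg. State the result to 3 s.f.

P is given directly by: P = ρgh.
ρ = 0.0344 lb/ft³ = 0.5510 kg/m³; h = 0.0499 km = 49.90 m; g = 9.810 m/s².
P = 269.7 Pa
269.7 Pa × (1 mmHg / 133.3 Pa) = 2.023 mmHg

2.02 mmHg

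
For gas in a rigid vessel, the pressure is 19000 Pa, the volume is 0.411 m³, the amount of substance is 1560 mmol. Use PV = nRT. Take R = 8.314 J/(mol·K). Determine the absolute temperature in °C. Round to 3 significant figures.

329 °C

From the ideal-gas law: T = PV/(nR).
P = 19000 Pa; V = 0.411 m³; n = 1560 mmol = 1.560 mol; R = 8.314 J/(mol·K).
T = 602.1 K
602.1 K − 273.15 = 328.9 °C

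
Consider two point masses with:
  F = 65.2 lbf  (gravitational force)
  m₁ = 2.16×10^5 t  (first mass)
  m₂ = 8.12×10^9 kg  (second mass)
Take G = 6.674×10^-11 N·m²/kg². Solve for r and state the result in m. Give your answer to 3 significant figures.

From Newton's law of gravitation: r = √(G·m₁m₂/F).
F = 65.2 lbf = 290.0 N; m₁ = 2.16×10^5 t = 2.160×10^8 kg; m₂ = 8.12×10^9 kg; G = 6.674×10^-11 N·m²/kg².
r = 635.3 m

635 m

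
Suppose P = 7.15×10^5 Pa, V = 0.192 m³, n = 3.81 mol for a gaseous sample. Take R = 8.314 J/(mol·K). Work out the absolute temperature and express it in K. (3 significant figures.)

From the ideal-gas law: T = PV/(nR).
P = 7.15×10^5 Pa; V = 0.192 m³; n = 3.81 mol; R = 8.314 J/(mol·K).
T = 4334 K

4330 K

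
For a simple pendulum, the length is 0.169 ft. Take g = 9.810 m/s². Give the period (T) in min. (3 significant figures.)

0.00759 min

Directly: T = 2π√(L/g).
L = 0.169 ft = 0.05151 m; g = 9.810 m/s².
T = 0.4553 s
0.4553 s × (1 min / 60.00 s) = 0.007588 min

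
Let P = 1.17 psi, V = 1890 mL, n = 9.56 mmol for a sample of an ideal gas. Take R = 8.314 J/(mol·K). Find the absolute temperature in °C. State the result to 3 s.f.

-81.3 °C

Rearranging PV = nRT for T: T = PV/(nR).
P = 1.17 psi = 8067 Pa; V = 1890 mL = 0.001890 m³; n = 9.56 mmol = 0.009560 mol; R = 8.314 J/(mol·K).
T = 191.8 K
191.8 K − 273.15 = -81.33 °C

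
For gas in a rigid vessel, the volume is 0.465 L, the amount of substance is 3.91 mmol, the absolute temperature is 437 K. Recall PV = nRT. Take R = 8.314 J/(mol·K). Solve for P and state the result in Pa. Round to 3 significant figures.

30600 Pa

From the ideal-gas law: P = nRT/V.
V = 0.465 L = 4.650×10^-4 m³; n = 3.91 mmol = 0.003910 mol; T = 437 K; R = 8.314 J/(mol·K).
P = 30550 Pa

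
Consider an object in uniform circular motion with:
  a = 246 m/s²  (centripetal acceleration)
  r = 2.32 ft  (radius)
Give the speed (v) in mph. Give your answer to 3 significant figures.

29.5 mph

Rearranging: v = √(a·r).
a = 246 m/s²; r = 2.32 ft = 0.7071 m.
v = 13.19 m/s
13.19 m/s × (1 mph / 0.4470 m/s) = 29.50 mph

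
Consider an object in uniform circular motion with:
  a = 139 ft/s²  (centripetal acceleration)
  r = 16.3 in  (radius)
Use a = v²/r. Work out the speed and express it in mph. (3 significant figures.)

Rearranging a = v²/r for v: v = √(a·r).
a = 139 ft/s² = 42.37 m/s²; r = 16.3 in = 0.4140 m.
v = 4.188 m/s
4.188 m/s × (1 mph / 0.4470 m/s) = 9.369 mph

9.37 mph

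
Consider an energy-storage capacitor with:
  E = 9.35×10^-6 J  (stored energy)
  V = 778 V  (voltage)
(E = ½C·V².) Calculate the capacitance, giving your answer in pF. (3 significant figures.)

Solving E = ½C·V² for C: C = 2E/V².
E = 9.35×10^-6 J; V = 778 V.
C = 3.089×10^-11 F
3.089×10^-11 F × (1 pF / 1.000×10^-12 F) = 30.89 pF

30.9 pF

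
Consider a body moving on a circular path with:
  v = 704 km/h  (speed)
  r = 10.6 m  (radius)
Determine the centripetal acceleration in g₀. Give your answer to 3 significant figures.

Directly: a = v²/r.
v = 704 km/h = 195.6 m/s; r = 10.6 m.
a = 3608 m/s²
3608 m/s² × (1 g₀ / 9.807 m/s²) = 367.9 g₀

368 g₀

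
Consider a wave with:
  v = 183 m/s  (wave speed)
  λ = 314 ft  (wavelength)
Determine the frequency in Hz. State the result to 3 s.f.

Solving v = f·λ for f: f = v/λ.
v = 183 m/s; λ = 314 ft = 95.71 m.
f = 1.912 Hz

1.91 Hz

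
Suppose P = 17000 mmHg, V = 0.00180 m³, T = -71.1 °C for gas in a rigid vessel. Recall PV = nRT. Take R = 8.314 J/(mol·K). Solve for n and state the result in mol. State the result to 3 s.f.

2.43 mol

Rearranging PV = nRT for n: n = PV/(RT).
P = 17000 mmHg = 2.266×10^6 Pa; V = 0.00180 m³; T = -71.1 °C = 202.0 K; R = 8.314 J/(mol·K).
n = 2.429 mol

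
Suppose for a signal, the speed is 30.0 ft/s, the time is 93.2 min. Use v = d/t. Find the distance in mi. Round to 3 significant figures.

Rearranging v = d/t for d: d = v·t.
v = 30.0 ft/s = 9.144 m/s; t = 93.2 min = 5592 s.
d = 51133 m
51133 m × (1 mi / 1609 m) = 31.77 mi

31.8 mi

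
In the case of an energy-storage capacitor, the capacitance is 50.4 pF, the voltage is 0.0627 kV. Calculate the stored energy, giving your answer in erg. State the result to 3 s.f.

0.991 erg

Directly: E = ½CV².
C = 50.4 pF = 5.040×10^-11 F; V = 0.0627 kV = 62.70 V.
E = 9.907×10^-8 J
9.907×10^-8 J × (1 erg / 1.000×10^-7 J) = 0.9907 erg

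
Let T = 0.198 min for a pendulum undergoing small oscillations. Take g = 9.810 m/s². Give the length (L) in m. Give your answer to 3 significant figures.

35.1 m

Solving T = 2π√(L/g) for L: L = g·(T/2π)².
T = 0.198 min = 11.88 s; g = 9.810 m/s².
L = 35.07 m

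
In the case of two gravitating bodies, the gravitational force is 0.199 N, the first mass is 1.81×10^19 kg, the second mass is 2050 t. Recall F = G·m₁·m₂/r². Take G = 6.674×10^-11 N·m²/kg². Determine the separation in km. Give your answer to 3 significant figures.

Rearranging: r = √(G·m₁m₂/F).
F = 0.199 N; m₁ = 1.81×10^19 kg; m₂ = 2050 t = 2.050×10^6 kg; G = 6.674×10^-11 N·m²/kg².
r = 1.116×10^8 m
1.116×10^8 m × (1 km / 1000 m) = 1.116×10^5 km

1.12×10^5 km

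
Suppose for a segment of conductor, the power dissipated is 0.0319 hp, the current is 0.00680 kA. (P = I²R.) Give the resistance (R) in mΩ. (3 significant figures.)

Solving P = I²R for R: R = P/I².
P = 0.0319 hp = 23.79 W; I = 0.00680 kA = 6.800 A.
R = 0.5144 Ω
0.5144 Ω × (1 mΩ / 0.001000 Ω) = 514.4 mΩ

514 mΩ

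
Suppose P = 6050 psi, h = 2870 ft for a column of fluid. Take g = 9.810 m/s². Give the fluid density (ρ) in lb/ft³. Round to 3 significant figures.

Rearranging: ρ = P/(g·h).
P = 6050 psi = 4.171×10^7 Pa; h = 2870 ft = 874.8 m; g = 9.810 m/s².
ρ = 4861 kg/m³
4861 kg/m³ × (1 lb/ft³ / 16.02 kg/m³) = 303.5 lb/ft³

303 lb/ft³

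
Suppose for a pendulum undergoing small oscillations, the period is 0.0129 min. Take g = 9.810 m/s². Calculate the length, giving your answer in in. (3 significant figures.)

5.86 in

Rearranging: L = g·(T/2π)².
T = 0.0129 min = 0.7740 s; g = 9.810 m/s².
L = 0.1489 m
0.1489 m × (1 in / 0.02540 m) = 5.861 in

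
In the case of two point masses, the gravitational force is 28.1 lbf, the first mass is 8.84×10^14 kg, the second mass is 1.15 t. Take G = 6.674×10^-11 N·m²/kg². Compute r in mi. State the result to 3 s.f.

From Newton's law of gravitation: r = √(G·m₁m₂/F).
F = 28.1 lbf = 125.0 N; m₁ = 8.84×10^14 kg; m₂ = 1.15 t = 1150 kg; G = 6.674×10^-11 N·m²/kg².
r = 736.8 m
736.8 m × (1 mi / 1609 m) = 0.4578 mi

0.458 mi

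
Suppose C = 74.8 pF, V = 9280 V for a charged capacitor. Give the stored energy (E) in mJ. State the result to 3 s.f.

3.22 mJ

E is given directly by: E = ½CV².
C = 74.8 pF = 7.480×10^-11 F; V = 9280 V.
E = 0.003221 J  (the unit combination reduces to kg·m²/s² = J)
0.003221 J × (1 mJ / 0.001000 J) = 3.221 mJ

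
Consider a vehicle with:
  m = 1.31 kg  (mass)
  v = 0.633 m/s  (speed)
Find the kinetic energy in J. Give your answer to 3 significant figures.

0.262 J

Directly: KE = ½mv².
m = 1.31 kg; v = 0.633 m/s.
KE = 0.2625 J  (the unit combination reduces to kg·m²/s² = J)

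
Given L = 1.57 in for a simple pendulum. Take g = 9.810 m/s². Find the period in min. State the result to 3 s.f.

T is given directly by: T = 2π√(L/g).
L = 1.57 in = 0.03988 m; g = 9.810 m/s².
T = 0.4006 s
0.4006 s × (1 min / 60.00 s) = 0.006677 min

0.00668 min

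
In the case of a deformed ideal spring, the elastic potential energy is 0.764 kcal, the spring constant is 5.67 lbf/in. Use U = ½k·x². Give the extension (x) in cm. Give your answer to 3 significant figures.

Rearranging U = ½k·x² for x: x = √(2U/k).
U = 0.764 kcal = 3197 J; k = 5.67 lbf/in = 993.0 N/m.
x = 2.537 m
2.537 m × (1 cm / 0.01000 m) = 253.7 cm

254 cm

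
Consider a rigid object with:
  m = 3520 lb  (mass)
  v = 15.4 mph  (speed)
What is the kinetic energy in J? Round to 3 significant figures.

37800 J

Directly: KE = ½mv².
m = 3520 lb = 1597 kg; v = 15.4 mph = 6.884 m/s.
KE = 37837 J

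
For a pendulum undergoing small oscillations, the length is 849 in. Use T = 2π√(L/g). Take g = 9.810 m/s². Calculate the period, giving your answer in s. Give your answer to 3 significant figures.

9.32 s

Directly: T = 2π√(L/g).
L = 849 in = 21.56 m; g = 9.810 m/s².
T = 9.316 s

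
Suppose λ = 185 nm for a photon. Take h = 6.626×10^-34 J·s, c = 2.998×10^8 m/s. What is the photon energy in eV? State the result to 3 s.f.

Directly: E = hc/λ.
λ = 185 nm = 1.850×10^-7 m; h = 6.626×10^-34 J·s; c = 2.998×10^8 m/s.
E = 1.074×10^-18 J
1.074×10^-18 J × (1 eV / 1.602×10^-19 J) = 6.702 eV

6.70 eV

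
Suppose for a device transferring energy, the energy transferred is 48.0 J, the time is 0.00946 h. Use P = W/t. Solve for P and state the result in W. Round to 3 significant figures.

P is given directly by: P = W/t.
W = 48.0 J; t = 0.00946 h = 34.06 s.
P = 1.409 W  (the unit combination reduces to kg·m²/s³ = W)

1.41 W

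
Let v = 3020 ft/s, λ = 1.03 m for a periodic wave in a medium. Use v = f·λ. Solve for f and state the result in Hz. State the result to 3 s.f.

Rearranging v = f·λ for f: f = v/λ.
v = 3020 ft/s = 920.5 m/s; λ = 1.03 m.
f = 893.7 Hz

894 Hz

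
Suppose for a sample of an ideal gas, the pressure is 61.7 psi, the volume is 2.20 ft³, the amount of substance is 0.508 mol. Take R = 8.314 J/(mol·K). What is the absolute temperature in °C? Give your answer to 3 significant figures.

From the ideal-gas law: T = PV/(nR).
P = 61.7 psi = 4.254×10^5 Pa; V = 2.20 ft³ = 0.06230 m³; n = 0.508 mol; R = 8.314 J/(mol·K).
T = 6275 K
6275 K − 273.15 = 6002 °C

6000 °C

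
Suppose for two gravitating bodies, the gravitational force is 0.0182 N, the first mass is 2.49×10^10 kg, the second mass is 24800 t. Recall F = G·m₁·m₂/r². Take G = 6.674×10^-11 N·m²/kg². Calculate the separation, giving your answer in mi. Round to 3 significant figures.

Rearranging: r = √(G·m₁m₂/F).
F = 0.0182 N; m₁ = 2.49×10^10 kg; m₂ = 24800 t = 2.480×10^7 kg; G = 6.674×10^-11 N·m²/kg².
r = 47586 m
47586 m × (1 mi / 1609 m) = 29.57 mi

29.6 mi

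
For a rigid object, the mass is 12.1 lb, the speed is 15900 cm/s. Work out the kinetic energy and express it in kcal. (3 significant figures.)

16.6 kcal

KE is given directly by: KE = ½mv².
m = 12.1 lb = 5.488 kg; v = 15900 cm/s = 159.0 m/s.
KE = 69377 J
69377 J × (1 kcal / 4184 J) = 16.58 kcal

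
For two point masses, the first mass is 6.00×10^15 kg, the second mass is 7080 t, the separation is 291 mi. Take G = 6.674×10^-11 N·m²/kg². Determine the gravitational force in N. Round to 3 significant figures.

From Newton's law of gravitation: F = Gm₁m₂/r².
m₁ = 6.00×10^15 kg; m₂ = 7080 t = 7.080×10^6 kg; r = 291 mi = 4.683×10^5 m; G = 6.674×10^-11 N·m²/kg².
F = 12.93 N  (the unit combination reduces to kg·m/s² = N)

12.9 N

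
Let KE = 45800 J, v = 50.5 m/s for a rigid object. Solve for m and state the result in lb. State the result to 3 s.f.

79.2 lb

Solving KE = ½mv² for m: m = 2·KE/v².
KE = 45800 J; v = 50.5 m/s.
m = 35.92 kg
35.92 kg × (1 lb / 0.4536 kg) = 79.19 lb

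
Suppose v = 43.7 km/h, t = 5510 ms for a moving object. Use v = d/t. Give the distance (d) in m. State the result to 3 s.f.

Rearranging: d = v·t.
v = 43.7 km/h = 12.14 m/s; t = 5510 ms = 5.510 s.
d = 66.89 m

66.9 m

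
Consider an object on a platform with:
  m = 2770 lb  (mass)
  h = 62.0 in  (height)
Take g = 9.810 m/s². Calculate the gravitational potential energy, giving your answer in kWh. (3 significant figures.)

Directly: PE = mgh.
m = 2770 lb = 1256 kg; h = 62.0 in = 1.575 m; g = 9.810 m/s².
PE = 19411 J
19411 J × (1 kWh / 3.600×10^6 J) = 0.005392 kWh

0.00539 kWh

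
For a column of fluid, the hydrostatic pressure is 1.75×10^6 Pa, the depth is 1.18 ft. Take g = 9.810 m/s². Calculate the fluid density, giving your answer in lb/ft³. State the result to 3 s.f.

Solving P = ρ·g·h for ρ: ρ = P/(g·h).
P = 1.75×10^6 Pa; h = 1.18 ft = 0.3597 m; g = 9.810 m/s².
ρ = 4.960×10^5 kg/m³
4.960×10^5 kg/m³ × (1 lb/ft³ / 16.02 kg/m³) = 30964 lb/ft³

31000 lb/ft³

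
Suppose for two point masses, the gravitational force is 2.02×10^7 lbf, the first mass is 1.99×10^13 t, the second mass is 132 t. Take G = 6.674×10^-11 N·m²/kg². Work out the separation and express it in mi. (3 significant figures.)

0.0274 mi

Rearranging: r = √(G·m₁m₂/F).
F = 2.02×10^7 lbf = 8.985×10^7 N; m₁ = 1.99×10^13 t = 1.990×10^16 kg; m₂ = 132 t = 1.320×10^5 kg; G = 6.674×10^-11 N·m²/kg².
r = 44.17 m
44.17 m × (1 mi / 1609 m) = 0.02745 mi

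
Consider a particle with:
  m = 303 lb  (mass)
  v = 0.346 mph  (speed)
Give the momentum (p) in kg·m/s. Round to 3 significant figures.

Directly: p = mv.
m = 303 lb = 137.4 kg; v = 0.346 mph = 0.1547 m/s.
p = 21.26 kg·m/s  (the unit combination reduces to kg·m/s = kg·m/s)

21.3 kg·m/s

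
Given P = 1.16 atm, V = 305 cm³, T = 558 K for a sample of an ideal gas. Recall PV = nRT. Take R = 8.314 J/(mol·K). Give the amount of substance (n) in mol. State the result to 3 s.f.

0.00773 mol

Rearranging PV = nRT for n: n = PV/(RT).
P = 1.16 atm = 1.175×10^5 Pa; V = 305 cm³ = 3.050×10^-4 m³; T = 558 K; R = 8.314 J/(mol·K).
n = 0.007727 mol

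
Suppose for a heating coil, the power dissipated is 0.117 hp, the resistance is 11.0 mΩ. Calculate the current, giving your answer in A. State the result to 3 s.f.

89.1 A

Rearranging P = I²R for I: I = √(P/R).
P = 0.117 hp = 87.25 W; R = 11.0 mΩ = 0.01100 Ω.
I = 89.06 A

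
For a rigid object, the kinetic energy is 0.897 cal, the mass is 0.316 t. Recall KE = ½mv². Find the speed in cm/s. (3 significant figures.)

15.4 cm/s

Rearranging KE = ½mv² for v: v = √(2·KE/m).
KE = 0.897 cal = 3.753 J; m = 0.316 t = 316.0 kg.
v = 0.1541 m/s
0.1541 m/s × (1 cm/s / 0.01000 m/s) = 15.41 cm/s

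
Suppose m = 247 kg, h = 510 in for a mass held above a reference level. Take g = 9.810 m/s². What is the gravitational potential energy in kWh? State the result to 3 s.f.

0.00872 kWh

PE is given directly by: PE = mgh.
m = 247 kg; h = 510 in = 12.95 m; g = 9.810 m/s².
PE = 31388 J
31388 J × (1 kWh / 3.600×10^6 J) = 0.008719 kWh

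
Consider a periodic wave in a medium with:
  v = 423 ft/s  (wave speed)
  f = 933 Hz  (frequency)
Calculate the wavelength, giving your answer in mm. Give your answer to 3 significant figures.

Solving v = f·λ for λ: λ = v/f.
v = 423 ft/s = 128.9 m/s; f = 933 Hz.
λ = 0.1382 m
0.1382 m × (1 mm / 0.001000 m) = 138.2 mm

138 mm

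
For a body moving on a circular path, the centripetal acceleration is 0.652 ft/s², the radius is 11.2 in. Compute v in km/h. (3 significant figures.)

0.856 km/h

Solving a = v²/r for v: v = √(a·r).
a = 0.652 ft/s² = 0.1987 m/s²; r = 11.2 in = 0.2845 m.
v = 0.2378 m/s
0.2378 m/s × (1 km/h / 0.2778 m/s) = 0.8560 km/h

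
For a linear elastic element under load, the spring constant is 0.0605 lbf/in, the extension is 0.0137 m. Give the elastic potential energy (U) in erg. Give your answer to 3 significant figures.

9940 erg

Directly: U = ½kx².
k = 0.0605 lbf/in = 10.60 N/m; x = 0.0137 m.
U = 9.943×10^-4 J
9.943×10^-4 J × (1 erg / 1.000×10^-7 J) = 9943 erg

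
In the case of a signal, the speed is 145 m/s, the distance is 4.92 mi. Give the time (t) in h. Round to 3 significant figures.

Solving v = d/t for t: t = d/v.
v = 145 m/s; d = 4.92 mi = 7918 m.
t = 54.61 s
54.61 s × (1 h / 3600 s) = 0.01517 h

0.0152 h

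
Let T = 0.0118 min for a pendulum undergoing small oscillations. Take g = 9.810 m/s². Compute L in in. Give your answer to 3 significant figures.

Rearranging: L = g·(T/2π)².
T = 0.0118 min = 0.7080 s; g = 9.810 m/s².
L = 0.1246 m
0.1246 m × (1 in / 0.02540 m) = 4.904 in

4.90 in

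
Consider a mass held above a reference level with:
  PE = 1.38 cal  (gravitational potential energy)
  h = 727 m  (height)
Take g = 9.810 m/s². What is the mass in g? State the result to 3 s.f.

0.810 g

Solving PE = m·g·h for m: m = PE/(g·h).
PE = 1.38 cal = 5.774 J; h = 727 m; g = 9.810 m/s².
m = 8.096×10^-4 kg
8.096×10^-4 kg × (1 g / 0.001000 kg) = 0.8096 g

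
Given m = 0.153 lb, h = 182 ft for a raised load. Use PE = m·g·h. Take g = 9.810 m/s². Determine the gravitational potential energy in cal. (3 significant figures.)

PE is given directly by: PE = mgh.
m = 0.153 lb = 0.06940 kg; h = 182 ft = 55.47 m; g = 9.810 m/s².
PE = 37.77 J  (the unit combination reduces to kg·m²/s² = J)
37.77 J × (1 cal / 4.184 J) = 9.027 cal

9.03 cal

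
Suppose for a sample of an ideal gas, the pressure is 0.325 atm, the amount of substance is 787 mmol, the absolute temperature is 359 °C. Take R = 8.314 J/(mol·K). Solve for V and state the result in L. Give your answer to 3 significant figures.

Rearranging PV = nRT for V: V = nRT/P.
P = 0.325 atm = 32931 Pa; n = 787 mmol = 0.7870 mol; T = 359 °C = 632.1 K; R = 8.314 J/(mol·K).
V = 0.1256 m³
0.1256 m³ × (1 L / 0.001000 m³) = 125.6 L

126 L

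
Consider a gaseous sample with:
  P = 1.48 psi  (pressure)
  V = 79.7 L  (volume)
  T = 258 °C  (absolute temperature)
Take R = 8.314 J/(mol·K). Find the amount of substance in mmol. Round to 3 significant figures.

184 mmol

Solving PV = nRT for n: n = PV/(RT).
P = 1.48 psi = 10204 Pa; V = 79.7 L = 0.07970 m³; T = 258 °C = 531.1 K; R = 8.314 J/(mol·K).
n = 0.1842 mol
0.1842 mol × (1 mmol / 0.001000 mol) = 184.2 mmol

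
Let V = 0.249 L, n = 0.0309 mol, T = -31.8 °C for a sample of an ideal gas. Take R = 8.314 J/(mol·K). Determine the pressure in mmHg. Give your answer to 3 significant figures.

1870 mmHg

Directly: P = nRT/V.
V = 0.249 L = 2.490×10^-4 m³; n = 0.0309 mol; T = -31.8 °C = 241.3 K; R = 8.314 J/(mol·K).
P = 2.490×10^5 Pa  (the unit combination reduces to kg/(m·s²) = Pa)
2.490×10^5 Pa × (1 mmHg / 133.3 Pa) = 1868 mmHg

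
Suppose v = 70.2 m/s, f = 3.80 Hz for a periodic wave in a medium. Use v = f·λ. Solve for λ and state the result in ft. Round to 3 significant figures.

Rearranging: λ = v/f.
v = 70.2 m/s; f = 3.80 Hz.
λ = 18.47 m
18.47 m × (1 ft / 0.3048 m) = 60.61 ft

60.6 ft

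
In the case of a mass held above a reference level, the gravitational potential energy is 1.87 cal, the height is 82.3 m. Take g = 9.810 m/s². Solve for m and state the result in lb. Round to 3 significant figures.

0.0214 lb

Rearranging: m = PE/(g·h).
PE = 1.87 cal = 7.824 J; h = 82.3 m; g = 9.810 m/s².
m = 0.009691 kg
0.009691 kg × (1 lb / 0.4536 kg) = 0.02136 lb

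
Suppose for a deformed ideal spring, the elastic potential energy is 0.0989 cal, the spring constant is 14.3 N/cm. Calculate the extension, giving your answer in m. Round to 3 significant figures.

Rearranging: x = √(2U/k).
U = 0.0989 cal = 0.4138 J; k = 14.3 N/cm = 1430 N/m.
x = 0.02406 m

0.0241 m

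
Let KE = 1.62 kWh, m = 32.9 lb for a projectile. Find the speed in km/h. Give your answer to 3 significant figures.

Solving KE = ½mv² for v: v = √(2·KE/m).
KE = 1.62 kWh = 5.832×10^6 J; m = 32.9 lb = 14.92 kg.
v = 884.1 m/s
884.1 m/s × (1 km/h / 0.2778 m/s) = 3183 km/h

3180 km/h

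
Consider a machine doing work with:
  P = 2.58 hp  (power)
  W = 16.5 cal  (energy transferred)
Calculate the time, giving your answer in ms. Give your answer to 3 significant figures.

Rearranging P = W/t for t: t = W/P.
P = 2.58 hp = 1924 W; W = 16.5 cal = 69.04 J.
t = 0.03588 s
0.03588 s × (1 ms / 0.001000 s) = 35.88 ms

35.9 ms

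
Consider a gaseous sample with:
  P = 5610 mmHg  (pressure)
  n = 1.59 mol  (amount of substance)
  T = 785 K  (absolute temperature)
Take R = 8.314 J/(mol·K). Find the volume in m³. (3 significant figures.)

From the ideal-gas law: V = nRT/P.
P = 5610 mmHg = 7.479×10^5 Pa; n = 1.59 mol; T = 785 K; R = 8.314 J/(mol·K).
V = 0.01387 m³

0.0139 m³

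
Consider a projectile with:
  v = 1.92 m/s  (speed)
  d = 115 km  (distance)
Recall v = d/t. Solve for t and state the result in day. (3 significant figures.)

Rearranging v = d/t for t: t = d/v.
v = 1.92 m/s; d = 115 km = 1.150×10^5 m.
t = 59896 s
59896 s × (1 day / 86400 s) = 0.6932 day

0.693 day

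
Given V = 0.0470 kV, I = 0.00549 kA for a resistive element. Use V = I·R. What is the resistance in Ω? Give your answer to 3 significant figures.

Solving V = I·R for R: R = V/I.
V = 0.0470 kV = 47.00 V; I = 0.00549 kA = 5.490 A.
R = 8.561 Ω

8.56 Ω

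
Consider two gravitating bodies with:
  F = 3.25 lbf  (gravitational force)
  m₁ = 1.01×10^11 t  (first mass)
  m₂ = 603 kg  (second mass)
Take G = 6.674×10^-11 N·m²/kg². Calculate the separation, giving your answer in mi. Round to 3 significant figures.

From Newton's law of gravitation: r = √(G·m₁m₂/F).
F = 3.25 lbf = 14.46 N; m₁ = 1.01×10^11 t = 1.010×10^14 kg; m₂ = 603 kg; G = 6.674×10^-11 N·m²/kg².
r = 530.2 m
530.2 m × (1 mi / 1609 m) = 0.3295 mi

0.329 mi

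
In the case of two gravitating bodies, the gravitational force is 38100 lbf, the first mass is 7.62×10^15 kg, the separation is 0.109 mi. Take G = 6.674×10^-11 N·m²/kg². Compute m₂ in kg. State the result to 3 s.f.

10300 kg

Rearranging: m₂ = F·r²/(G·m₁).
F = 38100 lbf = 1.695×10^5 N; m₁ = 7.62×10^15 kg; r = 0.109 mi = 175.4 m; G = 6.674×10^-11 N·m²/kg².
m₂ = 10255 kg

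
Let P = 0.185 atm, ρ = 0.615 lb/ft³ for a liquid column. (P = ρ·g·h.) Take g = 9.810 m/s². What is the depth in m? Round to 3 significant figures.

Rearranging: h = P/(ρ·g).
P = 0.185 atm = 18745 Pa; ρ = 0.615 lb/ft³ = 9.851 kg/m³; g = 9.810 m/s².
h = 194.0 m

194 m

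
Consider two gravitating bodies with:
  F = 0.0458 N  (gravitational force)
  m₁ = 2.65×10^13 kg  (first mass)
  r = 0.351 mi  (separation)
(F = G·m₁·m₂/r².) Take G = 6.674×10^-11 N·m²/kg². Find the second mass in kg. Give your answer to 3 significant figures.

From Newton's law of gravitation: m₂ = F·r²/(G·m₁).
F = 0.0458 N; m₁ = 2.65×10^13 kg; r = 0.351 mi = 564.9 m; G = 6.674×10^-11 N·m²/kg².
m₂ = 8.263 kg

8.26 kg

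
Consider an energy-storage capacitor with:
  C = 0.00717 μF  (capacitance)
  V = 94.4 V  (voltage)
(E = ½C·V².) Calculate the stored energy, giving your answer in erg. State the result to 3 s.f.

319 erg

E is given directly by: E = ½CV².
C = 0.00717 μF = 7.170×10^-9 F; V = 94.4 V.
E = 3.195×10^-5 J  (the unit combination reduces to kg·m²/s² = J)
3.195×10^-5 J × (1 erg / 1.000×10^-7 J) = 319.5 erg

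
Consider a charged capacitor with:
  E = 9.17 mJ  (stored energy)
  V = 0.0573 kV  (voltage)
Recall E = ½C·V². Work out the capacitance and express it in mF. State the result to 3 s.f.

Solving E = ½C·V² for C: C = 2E/V².
E = 9.17 mJ = 0.009170 J; V = 0.0573 kV = 57.30 V.
C = 5.586×10^-6 F
5.586×10^-6 F × (1 mF / 0.001000 F) = 0.005586 mF

0.00559 mF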